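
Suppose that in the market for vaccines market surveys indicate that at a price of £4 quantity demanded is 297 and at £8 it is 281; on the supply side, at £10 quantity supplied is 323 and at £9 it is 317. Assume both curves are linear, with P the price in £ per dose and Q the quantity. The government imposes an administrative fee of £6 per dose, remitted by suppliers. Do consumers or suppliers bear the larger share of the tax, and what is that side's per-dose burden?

Demand slope: (281 − 297)/(8 − 4) = -4, so Qd = 313 − 4P.
Supply slope: (317 − 323)/(9 − 10) = 6, so Qs = 6P + 263.
Before the tax: set 313 − 4P = 6P + 263 → P* = £5, Q* = 293.
With the tax collected from suppliers, supply shifts: Qs = 6(P − 6) + 263.
Solving gives Q = 278.6 with consumers paying £8.6 and suppliers receiving £2.6 (the £6 wedge).
Per-dose burden: consumers £3.6, suppliers £2.4.
Consumers take the larger share because demand is less price-elastic here (demand slope 4 vs supply slope 6).
The less price-elastic side of the market bears the larger share of a per-unit tax.

Consumers bear the larger share: £3.6 per dose.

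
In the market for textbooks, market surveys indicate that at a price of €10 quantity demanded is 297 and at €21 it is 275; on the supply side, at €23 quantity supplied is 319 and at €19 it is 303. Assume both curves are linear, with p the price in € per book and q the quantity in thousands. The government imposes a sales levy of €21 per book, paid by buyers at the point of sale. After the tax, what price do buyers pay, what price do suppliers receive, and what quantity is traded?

Buyers pay €29; suppliers receive €8; quantity = 259.

Demand slope: (275 − 297)/(21 − 10) = -2, so qd = 317 − 2p.
Supply slope: (303 − 319)/(19 − 23) = 4, so qs = 4p + 227.
Without the tax, 317 − 2p = 4p + 227 gives 6p = 90, so p* = €15 and q* = 287.
With the tax collected from buyers, demand (in seller-price terms) shifts: qd = 317 − 2(p + 21).
New equilibrium: buyers pay €29, suppliers receive €8, q = 259. (Wedge: pb − ps = 21.)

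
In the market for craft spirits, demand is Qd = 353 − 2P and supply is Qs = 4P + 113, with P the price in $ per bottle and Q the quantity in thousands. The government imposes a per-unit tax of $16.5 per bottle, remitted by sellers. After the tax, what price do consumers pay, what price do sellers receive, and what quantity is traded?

Consumers pay $51; sellers receive $34.5; quantity = 251.

Without the tax, 353 − 2P = 4P + 113 gives 6P = 240, so P* = $40 and Q* = 273.
With the tax collected from sellers, supply shifts: Qs = 4(P − 16.5) + 113.
Solving gives Q = 251 with consumers paying $51 and sellers receiving $34.5 (the $16.5 wedge).
The less price-elastic side of the market bears the larger share of a per-unit tax.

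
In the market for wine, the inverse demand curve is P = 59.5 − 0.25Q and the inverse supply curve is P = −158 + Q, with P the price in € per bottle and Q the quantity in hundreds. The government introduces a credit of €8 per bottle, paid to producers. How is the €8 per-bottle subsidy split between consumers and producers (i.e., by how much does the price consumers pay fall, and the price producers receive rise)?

Rewrite in direct form: Qd = 238 − 4P and Qs = P + 158.
Before the subsidy: set 238 − 4P = P + 158 → P* = €16, Q* = 174.
With a per-unit subsidy paid to producers, each receives P + 8 per unit sold, so supply becomes Qs = (P + 8) + 158.
Solving gives Q = 180.4 with consumers paying €14.4 and producers receiving €22.4 (the €8 wedge).
Gain to consumers: €1.6; to producers: €6.4. (They sum to €8.)

Consumers gain €1.6 per bottle; producers gain €6.4 per bottle.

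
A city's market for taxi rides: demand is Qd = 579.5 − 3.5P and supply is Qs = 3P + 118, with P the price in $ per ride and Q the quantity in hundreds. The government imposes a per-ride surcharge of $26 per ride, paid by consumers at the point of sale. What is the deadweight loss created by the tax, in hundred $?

Before the tax: set 579.5 − 3.5P = 3P + 118 → P* = $71, Q* = 331.
With the tax collected from consumers, demand (in seller-price terms) shifts: Qd = 579.5 − 3.5(P + 26).
New equilibrium: consumers pay $83, suppliers receive $57, Q = 289. (Wedge: Pb − Ps = 26.)
Quantity falls by |ΔQ| = |331 − 289| = 42.
DWL = ½ · t · |ΔQ| = ½ · 26 · 42 = $546.

Deadweight loss = $546 hundred.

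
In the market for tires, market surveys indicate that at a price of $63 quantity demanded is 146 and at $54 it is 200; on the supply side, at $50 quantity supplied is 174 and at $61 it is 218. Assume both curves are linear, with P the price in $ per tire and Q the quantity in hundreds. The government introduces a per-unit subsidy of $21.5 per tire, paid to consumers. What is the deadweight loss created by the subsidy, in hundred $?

Demand slope: (200 − 146)/(54 − 63) = -6, so Qd = 524 − 6P.
Supply slope: (218 − 174)/(61 − 50) = 4, so Qs = 4P − 26.
Without the subsidy, 524 − 6P = 4P − 26 gives 10P = 550, so P* = $55 and Q* = 194.
With a per-unit subsidy paid to consumers, each effectively pays P − 21.5, so demand becomes Qd = 524 − 6(P − 21.5).
New equilibrium: consumers pay $46.4, producers receive $67.9, Q = 245.6. (Wedge: Pb − Ps = −21.5.)
Quantity rises by |ΔQ| = |194 − 245.6| = 51.6.
DWL = ½ · t · |ΔQ| = ½ · 21.5 · 51.6 = $554.7.

Deadweight loss = $554.7 hundred.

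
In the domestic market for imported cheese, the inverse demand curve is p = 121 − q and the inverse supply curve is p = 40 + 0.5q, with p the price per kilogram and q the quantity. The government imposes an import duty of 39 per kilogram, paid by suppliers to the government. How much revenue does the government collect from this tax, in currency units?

Inverting to q(p) form: qd = 121 − p; qs = 2p − 80.
Before the tax: set 121 − p = 2p − 80 → p* = 67, q* = 54.
With the tax collected from suppliers, supply shifts: qs = 2(p − 39) − 80.
Solving gives q = 28 with consumers paying 93 and suppliers receiving 54 (the 39 wedge).
Revenue = t · Q = 39 · 28 = 1092.

Tax revenue = 1092.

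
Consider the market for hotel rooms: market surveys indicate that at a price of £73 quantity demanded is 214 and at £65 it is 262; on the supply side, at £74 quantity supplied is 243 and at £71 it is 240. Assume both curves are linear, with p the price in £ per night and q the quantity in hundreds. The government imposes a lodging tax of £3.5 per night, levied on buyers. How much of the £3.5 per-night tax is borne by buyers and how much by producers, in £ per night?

Demand slope: (262 − 214)/(65 − 73) = -6, so qd = 652 − 6p.
Supply slope: (240 − 243)/(71 − 74) = 1, so qs = p + 169.
Without the tax, 652 − 6p = p + 169 gives 7p = 483, so p* = £69 and q* = 238.
With the tax collected from buyers, demand (in seller-price terms) shifts: qd = 652 − 6(p + 3.5).
New equilibrium: buyers pay £69.5, producers receive £66, q = 235. (Wedge: pb − ps = 3.5.)
Burden on buyers: £0.5; on producers: £3. (They sum to £3.5.)
The less price-elastic side of the market bears the larger share of a per-unit tax.

Buyers bear £0.5 per night; producers bear £3 per night.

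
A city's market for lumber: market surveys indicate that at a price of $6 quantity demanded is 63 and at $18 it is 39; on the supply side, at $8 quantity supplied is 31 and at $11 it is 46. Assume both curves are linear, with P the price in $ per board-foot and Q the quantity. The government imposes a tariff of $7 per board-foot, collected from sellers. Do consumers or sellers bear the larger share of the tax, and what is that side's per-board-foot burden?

Consumers bear the larger share: $5 per board-foot.

Demand slope: (39 − 63)/(18 − 6) = -2, so Qd = 75 − 2P.
Supply slope: (46 − 31)/(11 − 8) = 5, so Qs = 5P − 9.
Without the tax, 75 − 2P = 5P − 9 gives 7P = 84, so P* = $12 and Q* = 51.
With the tax collected from sellers, supply shifts: Qs = 5(P − 7) − 9.
Solving gives Q = 41 with consumers paying $17 and sellers receiving $10 (the $7 wedge).
Per-board-foot burden: consumers $5, sellers $2.
Consumers take the larger share because demand is less price-elastic here (demand slope 2 vs supply slope 5).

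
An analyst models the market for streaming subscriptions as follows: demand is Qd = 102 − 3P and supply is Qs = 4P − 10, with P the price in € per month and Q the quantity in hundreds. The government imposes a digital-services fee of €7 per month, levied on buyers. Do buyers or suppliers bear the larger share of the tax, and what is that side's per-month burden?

Buyers bear the larger share: €4 per month.

Before the tax: set 102 − 3P = 4P − 10 → P* = €16, Q* = 54.
With the tax collected from buyers, demand (in seller-price terms) shifts: Qd = 102 − 3(P + 7).
Solving gives Q = 42 with buyers paying €20 and suppliers receiving €13 (the €7 wedge).
Per-month burden: buyers €4, suppliers €3.
Buyers take the larger share because demand is less price-elastic here (demand slope 3 vs supply slope 4).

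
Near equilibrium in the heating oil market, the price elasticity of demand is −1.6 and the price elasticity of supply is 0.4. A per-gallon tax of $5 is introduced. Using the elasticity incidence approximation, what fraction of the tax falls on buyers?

Incidence ratio: buyers' share ≈ εs / (εs + |εd|) = 0.4 / (0.4 + 1.6) = 0.2.
Supply is the less elastic side, so buyers bear the smaller share.

Buyers' share ≈ 0.2.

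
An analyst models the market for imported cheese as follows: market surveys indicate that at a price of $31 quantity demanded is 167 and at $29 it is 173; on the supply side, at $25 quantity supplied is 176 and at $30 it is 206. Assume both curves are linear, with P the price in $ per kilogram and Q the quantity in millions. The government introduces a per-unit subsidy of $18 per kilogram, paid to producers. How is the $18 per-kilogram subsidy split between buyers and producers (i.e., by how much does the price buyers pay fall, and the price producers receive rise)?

Demand slope: (173 − 167)/(29 − 31) = -3, so Qd = 260 − 3P.
Supply slope: (206 − 176)/(30 − 25) = 6, so Qs = 6P + 26.
Without the subsidy, 260 − 3P = 6P + 26 gives 9P = 234, so P* = $26 and Q* = 182.
With a per-unit subsidy paid to producers, each receives P + 18 per unit sold, so supply becomes Qs = 6(P + 18) + 26.
Solving gives Q = 218 with buyers paying $14 and producers receiving $32 (the $18 wedge).
Gain to buyers: $12; to producers: $6. (They sum to $18.)

Buyers gain $12 per kilogram; producers gain $6 per kilogram.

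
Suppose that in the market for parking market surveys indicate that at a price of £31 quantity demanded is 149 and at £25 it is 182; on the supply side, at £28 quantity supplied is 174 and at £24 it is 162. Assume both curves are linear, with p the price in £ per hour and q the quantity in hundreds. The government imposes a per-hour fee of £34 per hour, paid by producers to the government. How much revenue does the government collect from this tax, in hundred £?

Demand slope: (182 − 149)/(25 − 31) = -5.5, so qd = 319.5 − 5.5p.
Supply slope: (162 − 174)/(24 − 28) = 3, so qs = 3p + 90.
Before the tax: set 319.5 − 5.5p = 3p + 90 → p* = £27, q* = 171.
With the tax collected from producers, supply shifts: qs = 3(p − 34) + 90.
New equilibrium: consumers pay £39, producers receive £5, q = 105. (Wedge: pb − ps = 34.)
Revenue = t · Q = 34 · 105 = £3570.

Tax revenue = £3570 hundred.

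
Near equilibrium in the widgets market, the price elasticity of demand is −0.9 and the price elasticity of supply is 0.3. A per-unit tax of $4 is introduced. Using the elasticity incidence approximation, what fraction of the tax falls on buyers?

Buyers' share ≈ 0.25.

Incidence ratio: buyers' share ≈ εs / (εs + |εd|) = 0.3 / (0.3 + 0.9) = 0.25.
Supply is the less elastic side, so buyers bear the smaller share.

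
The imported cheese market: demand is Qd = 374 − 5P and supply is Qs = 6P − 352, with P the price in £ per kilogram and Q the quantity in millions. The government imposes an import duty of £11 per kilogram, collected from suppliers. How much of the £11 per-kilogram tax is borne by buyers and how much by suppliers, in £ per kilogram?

Without the tax, 374 − 5P = 6P − 352 gives 11P = 726, so P* = £66 and Q* = 44.
With the tax collected from suppliers, supply shifts: Qs = 6(P − 11) − 352.
Solving gives Q = 14 with buyers paying £72 and suppliers receiving £61 (the £11 wedge).
Burden on buyers: £6; on suppliers: £5. (They sum to £11.)

Buyers bear £6 per kilogram; suppliers bear £5 per kilogram.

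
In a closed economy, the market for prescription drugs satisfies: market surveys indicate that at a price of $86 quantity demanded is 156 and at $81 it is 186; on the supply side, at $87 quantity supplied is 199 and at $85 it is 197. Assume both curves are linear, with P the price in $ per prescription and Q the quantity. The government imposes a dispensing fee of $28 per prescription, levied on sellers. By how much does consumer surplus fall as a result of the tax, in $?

Demand slope: (186 − 156)/(81 − 86) = -6, so Qd = 672 − 6P.
Supply slope: (197 − 199)/(85 − 87) = 1, so Qs = P + 112.
Before the tax: set 672 − 6P = P + 112 → P* = $80, Q* = 192.
With the tax collected from sellers, supply shifts: Qs = (P − 28) + 112.
Solving gives Q = 168 with consumers paying $84 and sellers receiving $56 (the $28 wedge).
ΔCS is the trapezoid between Q = 168 and Q = 192 of height $4: ½ · (192 + 168) · 4 = $720.

Consumer surplus falls by $720.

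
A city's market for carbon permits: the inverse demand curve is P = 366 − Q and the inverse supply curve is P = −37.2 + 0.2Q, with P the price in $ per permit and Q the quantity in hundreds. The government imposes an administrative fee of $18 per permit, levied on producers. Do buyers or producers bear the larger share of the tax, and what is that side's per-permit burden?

Inverting to Q(P) form: Qd = 366 − P; Qs = 5P + 186.
Without the tax, 366 − P = 5P + 186 gives 6P = 180, so P* = $30 and Q* = 336.
With the tax collected from producers, supply shifts: Qs = 5(P − 18) + 186.
Solving gives Q = 321 with buyers paying $45 and producers receiving $27 (the $18 wedge).
Per-permit burden: buyers $15, producers $3.
Buyers take the larger share because demand is less price-elastic here (demand slope 1 vs supply slope 5).
The less price-elastic side of the market bears the larger share of a per-unit tax.

Buyers bear the larger share: $15 per permit.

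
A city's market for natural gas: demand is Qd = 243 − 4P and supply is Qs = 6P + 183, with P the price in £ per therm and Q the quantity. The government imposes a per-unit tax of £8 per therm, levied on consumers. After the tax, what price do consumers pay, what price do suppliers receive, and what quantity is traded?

Consumers pay £10.8; suppliers receive £2.8; quantity = 199.8.

Without the tax, 243 − 4P = 6P + 183 gives 10P = 60, so P* = £6 and Q* = 219.
With the tax collected from consumers, demand (in seller-price terms) shifts: Qd = 243 − 4(P + 8).
New equilibrium: consumers pay £10.8, suppliers receive £2.8, Q = 199.8. (Wedge: Pb − Ps = 8.)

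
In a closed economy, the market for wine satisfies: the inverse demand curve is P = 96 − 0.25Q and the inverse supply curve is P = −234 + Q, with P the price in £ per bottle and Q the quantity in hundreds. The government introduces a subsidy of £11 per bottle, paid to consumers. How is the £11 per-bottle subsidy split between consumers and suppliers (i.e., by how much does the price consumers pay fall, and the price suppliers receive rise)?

Inverting to Q(P) form: Qd = 384 − 4P; Qs = P + 234.
Before the subsidy: set 384 − 4P = P + 234 → P* = £30, Q* = 264.
With a per-unit subsidy paid to consumers, each effectively pays P − 11, so demand becomes Qd = 384 − 4(P − 11).
New equilibrium: consumers pay £27.8, suppliers receive £38.8, Q = 272.8. (Wedge: Pb − Ps = −11.)
Gain to consumers: £2.2; to suppliers: £8.8. (They sum to £11.)

Consumers gain £2.2 per bottle; suppliers gain £8.8 per bottle.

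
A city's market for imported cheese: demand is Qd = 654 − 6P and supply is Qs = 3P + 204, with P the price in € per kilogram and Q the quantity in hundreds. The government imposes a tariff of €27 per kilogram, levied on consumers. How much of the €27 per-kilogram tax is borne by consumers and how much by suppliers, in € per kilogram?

Without the tax, 654 − 6P = 3P + 204 gives 9P = 450, so P* = €50 and Q* = 354.
With the tax collected from consumers, demand (in seller-price terms) shifts: Qd = 654 − 6(P + 27).
Solving gives Q = 300 with consumers paying €59 and suppliers receiving €32 (the €27 wedge).
Burden on consumers: €9; on suppliers: €18. (They sum to €27.)

Consumers bear €9 per kilogram; suppliers bear €18 per kilogram.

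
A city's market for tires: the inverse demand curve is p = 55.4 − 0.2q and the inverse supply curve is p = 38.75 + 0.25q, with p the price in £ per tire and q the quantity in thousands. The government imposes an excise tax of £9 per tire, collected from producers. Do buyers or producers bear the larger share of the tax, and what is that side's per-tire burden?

Producers bear the larger share: £5 per tire.

Rewrite in direct form: qd = 277 − 5p and qs = 4p − 155.
Before the tax: set 277 − 5p = 4p − 155 → p* = £48, q* = 37.
With the tax collected from producers, supply shifts: qs = 4(p − 9) − 155.
Solving gives q = 17 with buyers paying £52 and producers receiving £43 (the £9 wedge).
Per-tire burden: buyers £4, producers £5.
Producers take the larger share because supply is less price-elastic here (demand slope 5 vs supply slope 4).
The less price-elastic side of the market bears the larger share of a per-unit tax.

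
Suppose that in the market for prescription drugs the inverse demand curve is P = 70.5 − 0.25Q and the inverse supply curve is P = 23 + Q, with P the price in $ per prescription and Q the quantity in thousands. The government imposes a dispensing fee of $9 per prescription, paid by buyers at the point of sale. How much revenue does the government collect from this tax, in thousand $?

Tax revenue = $277.2 thousand.

Rewrite in direct form: Qd = 282 − 4P and Qs = P − 23.
Before the tax: set 282 − 4P = P − 23 → P* = $61, Q* = 38.
With the tax collected from buyers, demand (in seller-price terms) shifts: Qd = 282 − 4(P + 9).
Solving gives Q = 30.8 with buyers paying $62.8 and sellers receiving $53.8 (the $9 wedge).
Revenue = t · Q = 9 · 30.8 = $277.2.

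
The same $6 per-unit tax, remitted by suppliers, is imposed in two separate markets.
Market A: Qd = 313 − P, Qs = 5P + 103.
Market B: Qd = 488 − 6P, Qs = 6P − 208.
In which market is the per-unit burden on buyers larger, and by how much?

Market A, by $2.

Market A: pre-tax P* = $35, Q* = 278; post-tax Q = 273; per-unit burden on buyers = $5.
Market B: pre-tax P* = $58, Q* = 140; post-tax Q = 122; per-unit burden on buyers = $3.
Difference: $5 vs $3 → market A is larger by $2.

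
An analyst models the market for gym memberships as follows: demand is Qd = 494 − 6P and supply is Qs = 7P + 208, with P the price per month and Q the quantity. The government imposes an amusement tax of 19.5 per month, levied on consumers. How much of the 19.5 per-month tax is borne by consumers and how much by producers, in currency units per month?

Consumers bear 10.5 per month; producers bear 9 per month.

Before the tax: set 494 − 6P = 7P + 208 → P* = 22, Q* = 362.
With the tax collected from consumers, demand (in seller-price terms) shifts: Qd = 494 − 6(P + 19.5).
New equilibrium: consumers pay 32.5, producers receive 13, Q = 299. (Wedge: Pb − Ps = 19.5.)
Burden on consumers: 10.5; on producers: 9. (They sum to 19.5.)
The less price-elastic side of the market bears the larger share of a per-unit tax.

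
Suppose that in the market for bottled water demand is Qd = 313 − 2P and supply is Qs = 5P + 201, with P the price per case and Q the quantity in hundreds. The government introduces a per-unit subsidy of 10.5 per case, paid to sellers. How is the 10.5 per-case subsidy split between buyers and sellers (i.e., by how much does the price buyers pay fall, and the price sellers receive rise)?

Before the subsidy: set 313 − 2P = 5P + 201 → P* = 16, Q* = 281.
With a per-unit subsidy paid to sellers, each receives P + 10.5 per unit sold, so supply becomes Qs = 5(P + 10.5) + 201.
Solving gives Q = 296 with buyers paying 8.5 and sellers receiving 19 (the 10.5 wedge).
Gain to buyers: 7.5; to sellers: 3. (They sum to 10.5.)

Buyers gain 7.5 per case; sellers gain 3 per case.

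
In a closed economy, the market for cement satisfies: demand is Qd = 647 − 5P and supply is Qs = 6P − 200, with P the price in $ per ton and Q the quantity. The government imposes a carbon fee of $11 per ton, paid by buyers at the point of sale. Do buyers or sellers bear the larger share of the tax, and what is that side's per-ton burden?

Before the tax: set 647 − 5P = 6P − 200 → P* = $77, Q* = 262.
With the tax collected from buyers, demand (in seller-price terms) shifts: Qd = 647 − 5(P + 11).
New equilibrium: buyers pay $83, sellers receive $72, Q = 232. (Wedge: Pb − Ps = 11.)
Per-ton burden: buyers $6, sellers $5.
Buyers take the larger share because demand is less price-elastic here (demand slope 5 vs supply slope 6).

Buyers bear the larger share: $6 per ton.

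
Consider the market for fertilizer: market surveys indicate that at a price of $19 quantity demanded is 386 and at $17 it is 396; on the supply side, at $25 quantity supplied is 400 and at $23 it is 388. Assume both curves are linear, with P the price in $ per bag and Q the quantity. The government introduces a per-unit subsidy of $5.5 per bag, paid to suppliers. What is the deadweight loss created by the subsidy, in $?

Deadweight loss = $41.25.

Demand slope: (396 − 386)/(17 − 19) = -5, so Qd = 481 − 5P.
Supply slope: (388 − 400)/(23 − 25) = 6, so Qs = 6P + 250.
Before the subsidy: set 481 − 5P = 6P + 250 → P* = $21, Q* = 376.
With a per-unit subsidy paid to suppliers, each receives P + 5.5 per unit sold, so supply becomes Qs = 6(P + 5.5) + 250.
Solving gives Q = 391 with consumers paying $18 and suppliers receiving $23.5 (the $5.5 wedge).
Quantity rises by |ΔQ| = |376 − 391| = 15.
DWL = ½ · t · |ΔQ| = ½ · 5.5 · 15 = $41.25.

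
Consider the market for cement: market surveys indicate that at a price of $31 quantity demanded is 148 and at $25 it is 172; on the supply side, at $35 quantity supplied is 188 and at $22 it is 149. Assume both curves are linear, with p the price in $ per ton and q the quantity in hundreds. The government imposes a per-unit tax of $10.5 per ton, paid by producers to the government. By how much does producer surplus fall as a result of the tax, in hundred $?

Demand slope: (172 − 148)/(25 − 31) = -4, so qd = 272 − 4p.
Supply slope: (149 − 188)/(22 − 35) = 3, so qs = 3p + 83.
Before the tax: set 272 − 4p = 3p + 83 → p* = $27, q* = 164.
With the tax collected from producers, supply shifts: qs = 3(p − 10.5) + 83.
New equilibrium: consumers pay $31.5, producers receive $21, q = 146. (Wedge: pb − ps = 10.5.)
ΔPS is the trapezoid between Q = 146 and Q = 164 of height $6: ½ · (164 + 146) · 6 = $930.

Producer surplus falls by $930 hundred.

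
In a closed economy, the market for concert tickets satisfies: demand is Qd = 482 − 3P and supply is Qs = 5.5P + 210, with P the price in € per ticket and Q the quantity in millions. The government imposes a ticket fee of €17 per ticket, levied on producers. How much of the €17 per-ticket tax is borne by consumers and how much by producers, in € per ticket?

Before the tax: set 482 − 3P = 5.5P + 210 → P* = €32, Q* = 386.
With the tax collected from producers, supply shifts: Qs = 5.5(P − 17) + 210.
Solving gives Q = 353 with consumers paying €43 and producers receiving €26 (the €17 wedge).
Burden on consumers: €11; on producers: €6. (They sum to €17.)

Consumers bear €11 per ticket; producers bear €6 per ticket.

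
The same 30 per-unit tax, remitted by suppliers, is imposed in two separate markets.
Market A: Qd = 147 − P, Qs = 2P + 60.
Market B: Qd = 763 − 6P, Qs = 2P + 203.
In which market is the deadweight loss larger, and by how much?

Market A: pre-tax P* = 29, Q* = 118; post-tax Q = 98; deadweight loss = 300.
Market B: pre-tax P* = 70, Q* = 343; post-tax Q = 298; deadweight loss = 675.
Difference: 300 vs 675 → market B is larger by 375.

Market B, by 375.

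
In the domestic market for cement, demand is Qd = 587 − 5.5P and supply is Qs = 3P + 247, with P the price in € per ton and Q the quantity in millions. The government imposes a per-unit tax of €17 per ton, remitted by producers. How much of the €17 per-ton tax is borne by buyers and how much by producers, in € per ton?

Without the tax, 587 − 5.5P = 3P + 247 gives 8.5P = 340, so P* = €40 and Q* = 367.
With the tax collected from producers, supply shifts: Qs = 3(P − 17) + 247.
Solving gives Q = 334 with buyers paying €46 and producers receiving €29 (the €17 wedge).
Burden on buyers: €6; on producers: €11. (They sum to €17.)

Buyers bear €6 per ton; producers bear €11 per ton.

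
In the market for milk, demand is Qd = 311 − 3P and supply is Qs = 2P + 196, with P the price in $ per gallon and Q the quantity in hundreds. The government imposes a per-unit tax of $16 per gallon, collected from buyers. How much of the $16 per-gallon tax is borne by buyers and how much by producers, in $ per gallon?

Buyers bear $6.4 per gallon; producers bear $9.6 per gallon.

Before the tax: set 311 − 3P = 2P + 196 → P* = $23, Q* = 242.
With the tax collected from buyers, demand (in seller-price terms) shifts: Qd = 311 − 3(P + 16).
Solving gives Q = 222.8 with buyers paying $29.4 and producers receiving $13.4 (the $16 wedge).
Burden on buyers: $6.4; on producers: $9.6. (They sum to $16.)
The less price-elastic side of the market bears the larger share of a per-unit tax.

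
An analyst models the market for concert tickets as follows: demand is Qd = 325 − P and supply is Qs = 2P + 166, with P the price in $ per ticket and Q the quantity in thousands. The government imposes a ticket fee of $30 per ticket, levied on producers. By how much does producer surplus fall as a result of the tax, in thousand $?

Without the tax, 325 − P = 2P + 166 gives 3P = 159, so P* = $53 and Q* = 272.
With the tax collected from producers, supply shifts: Qs = 2(P − 30) + 166.
New equilibrium: buyers pay $73, producers receive $43, Q = 252. (Wedge: Pb − Ps = 30.)
ΔPS is the trapezoid between Q = 252 and Q = 272 of height $10: ½ · (272 + 252) · 10 = $2620.

Producer surplus falls by $2620 thousand.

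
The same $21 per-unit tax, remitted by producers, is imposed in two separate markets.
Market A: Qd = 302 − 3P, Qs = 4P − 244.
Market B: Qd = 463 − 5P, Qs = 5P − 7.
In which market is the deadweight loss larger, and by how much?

Market B, by $173.25.

Market A: pre-tax P* = $78, Q* = 68; post-tax Q = 32; deadweight loss = $378.
Market B: pre-tax P* = $47, Q* = 228; post-tax Q = 175.5; deadweight loss = $551.25.
Difference: $378 vs $551.25 → market B is larger by $173.25.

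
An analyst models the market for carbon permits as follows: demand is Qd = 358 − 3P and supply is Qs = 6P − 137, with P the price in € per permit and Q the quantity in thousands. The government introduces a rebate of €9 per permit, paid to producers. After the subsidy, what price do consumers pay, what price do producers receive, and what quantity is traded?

Before the subsidy: set 358 − 3P = 6P − 137 → P* = €55, Q* = 193.
With a per-unit subsidy paid to producers, each receives P + 9 per unit sold, so supply becomes Qs = 6(P + 9) − 137.
Solving gives Q = 211 with consumers paying €49 and producers receiving €58 (the €9 wedge).

Consumers pay €49; producers receive €58; quantity = 211.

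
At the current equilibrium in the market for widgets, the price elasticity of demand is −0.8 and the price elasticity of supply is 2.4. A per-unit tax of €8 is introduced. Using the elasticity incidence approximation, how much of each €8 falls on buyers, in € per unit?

Incidence ratio: buyers' share ≈ εs / (εs + |εd|) = 2.4 / (2.4 + 0.8) = 0.75.
So buyers bear ≈ 0.75 × €8 = €6; suppliers bear €2.

Buyers bear ≈ €6 per unit.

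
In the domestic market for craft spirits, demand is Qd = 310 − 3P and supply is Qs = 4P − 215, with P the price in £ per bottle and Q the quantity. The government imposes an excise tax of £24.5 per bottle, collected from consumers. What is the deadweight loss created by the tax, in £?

Without the tax, 310 − 3P = 4P − 215 gives 7P = 525, so P* = £75 and Q* = 85.
With the tax collected from consumers, demand (in seller-price terms) shifts: Qd = 310 − 3(P + 24.5).
New equilibrium: consumers pay £89, suppliers receive £64.5, Q = 43. (Wedge: Pb − Ps = 24.5.)
Quantity falls by |ΔQ| = |85 − 43| = 42.
DWL = ½ · t · |ΔQ| = ½ · 24.5 · 42 = £514.5.

Deadweight loss = £514.5.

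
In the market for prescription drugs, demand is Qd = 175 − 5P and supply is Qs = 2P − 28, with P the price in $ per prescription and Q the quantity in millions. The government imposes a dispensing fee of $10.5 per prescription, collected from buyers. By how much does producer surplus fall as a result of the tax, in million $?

Producer surplus falls by $168.75 million.

Without the tax, 175 − 5P = 2P − 28 gives 7P = 203, so P* = $29 and Q* = 30.
With the tax collected from buyers, demand (in seller-price terms) shifts: Qd = 175 − 5(P + 10.5).
Solving gives Q = 15 with buyers paying $32 and producers receiving $21.5 (the $10.5 wedge).
ΔPS is the trapezoid between Q = 15 and Q = 30 of height $7.5: ½ · (30 + 15) · 7.5 = $168.75.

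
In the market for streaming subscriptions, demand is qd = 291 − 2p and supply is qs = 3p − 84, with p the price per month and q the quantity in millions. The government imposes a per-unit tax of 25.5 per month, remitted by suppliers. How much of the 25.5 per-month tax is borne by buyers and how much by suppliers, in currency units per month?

Buyers bear 15.3 per month; suppliers bear 10.2 per month.

Without the tax, 291 − 2p = 3p − 84 gives 5p = 375, so p* = 75 and q* = 141.
With the tax collected from suppliers, supply shifts: qs = 3(p − 25.5) − 84.
New equilibrium: buyers pay 90.3, suppliers receive 64.8, q = 110.4. (Wedge: pb − ps = 25.5.)
Burden on buyers: 15.3; on suppliers: 10.2. (They sum to 25.5.)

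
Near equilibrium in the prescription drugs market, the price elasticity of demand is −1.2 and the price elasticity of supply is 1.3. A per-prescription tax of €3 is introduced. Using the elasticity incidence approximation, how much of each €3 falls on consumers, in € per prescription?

Consumers bear ≈ €1.56 per prescription.

Incidence ratio: consumers' share ≈ εs / (εs + |εd|) = 1.3 / (1.3 + 1.2) = 0.52.
So consumers bear ≈ 0.52 × €3 = €1.56; suppliers bear €1.44.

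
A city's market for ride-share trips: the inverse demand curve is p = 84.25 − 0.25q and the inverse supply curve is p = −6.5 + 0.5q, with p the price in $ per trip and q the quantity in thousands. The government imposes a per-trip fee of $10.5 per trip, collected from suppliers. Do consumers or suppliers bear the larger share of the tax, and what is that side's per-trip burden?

Rewrite in direct form: qd = 337 − 4p and qs = 2p + 13.
Before the tax: set 337 − 4p = 2p + 13 → p* = $54, q* = 121.
With the tax collected from suppliers, supply shifts: qs = 2(p − 10.5) + 13.
New equilibrium: consumers pay $57.5, suppliers receive $47, q = 107. (Wedge: pb − ps = 10.5.)
Per-trip burden: consumers $3.5, suppliers $7.
Suppliers take the larger share because supply is less price-elastic here (demand slope 4 vs supply slope 2).
The less price-elastic side of the market bears the larger share of a per-unit tax.

Suppliers bear the larger share: $7 per trip.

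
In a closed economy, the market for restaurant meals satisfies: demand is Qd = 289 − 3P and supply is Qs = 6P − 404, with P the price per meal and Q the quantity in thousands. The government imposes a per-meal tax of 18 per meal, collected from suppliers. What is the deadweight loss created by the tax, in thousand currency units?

Deadweight loss = 324 thousand.

Without the tax, 289 − 3P = 6P − 404 gives 9P = 693, so P* = 77 and Q* = 58.
With the tax collected from suppliers, supply shifts: Qs = 6(P − 18) − 404.
Solving gives Q = 22 with buyers paying 89 and suppliers receiving 71 (the 18 wedge).
Quantity falls by |ΔQ| = |58 − 22| = 36.
DWL = ½ · t · |ΔQ| = ½ · 18 · 36 = 324.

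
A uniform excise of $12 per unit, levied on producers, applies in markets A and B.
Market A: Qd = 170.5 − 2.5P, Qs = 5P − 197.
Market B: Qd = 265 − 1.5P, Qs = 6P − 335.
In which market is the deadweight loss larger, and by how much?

Market A, by $33.6.

Market A: pre-tax P* = $49, Q* = 48; post-tax Q = 28; deadweight loss = $120.
Market B: pre-tax P* = $80, Q* = 145; post-tax Q = 130.6; deadweight loss = $86.4.
Difference: $120 vs $86.4 → market A is larger by $33.6.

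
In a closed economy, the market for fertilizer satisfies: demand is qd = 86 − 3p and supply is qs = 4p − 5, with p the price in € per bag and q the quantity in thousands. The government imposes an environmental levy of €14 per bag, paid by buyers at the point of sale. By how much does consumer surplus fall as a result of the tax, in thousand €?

Before the tax: set 86 − 3p = 4p − 5 → p* = €13, q* = 47.
With the tax collected from buyers, demand (in seller-price terms) shifts: qd = 86 − 3(p + 14).
Solving gives q = 23 with buyers paying €21 and sellers receiving €7 (the €14 wedge).
ΔCS is the trapezoid between Q = 23 and Q = 47 of height €8: ½ · (47 + 23) · 8 = €280.

Consumer surplus falls by €280 thousand.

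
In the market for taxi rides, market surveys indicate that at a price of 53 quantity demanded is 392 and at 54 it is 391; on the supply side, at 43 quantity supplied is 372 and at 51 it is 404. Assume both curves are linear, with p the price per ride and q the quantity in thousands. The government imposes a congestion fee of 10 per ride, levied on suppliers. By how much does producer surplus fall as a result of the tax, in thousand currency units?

Demand slope: (391 − 392)/(54 − 53) = -1, so qd = 445 − p.
Supply slope: (404 − 372)/(51 − 43) = 4, so qs = 4p + 200.
Without the tax, 445 − p = 4p + 200 gives 5p = 245, so p* = 49 and q* = 396.
With the tax collected from suppliers, supply shifts: qs = 4(p − 10) + 200.
New equilibrium: buyers pay 57, suppliers receive 47, q = 388. (Wedge: pb − ps = 10.)
ΔPS is the trapezoid between Q = 388 and Q = 396 of height 2: ½ · (396 + 388) · 2 = 784.

Producer surplus falls by 784 thousand.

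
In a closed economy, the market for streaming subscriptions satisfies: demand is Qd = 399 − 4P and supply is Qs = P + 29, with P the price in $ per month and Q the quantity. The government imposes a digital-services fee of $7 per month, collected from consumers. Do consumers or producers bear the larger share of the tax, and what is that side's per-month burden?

Producers bear the larger share: $5.6 per month.

Before the tax: set 399 − 4P = P + 29 → P* = $74, Q* = 103.
With the tax collected from consumers, demand (in seller-price terms) shifts: Qd = 399 − 4(P + 7).
Solving gives Q = 97.4 with consumers paying $75.4 and producers receiving $68.4 (the $7 wedge).
Per-month burden: consumers $1.4, producers $5.6.
Producers take the larger share because supply is less price-elastic here (demand slope 4 vs supply slope 1).
The less price-elastic side of the market bears the larger share of a per-unit tax.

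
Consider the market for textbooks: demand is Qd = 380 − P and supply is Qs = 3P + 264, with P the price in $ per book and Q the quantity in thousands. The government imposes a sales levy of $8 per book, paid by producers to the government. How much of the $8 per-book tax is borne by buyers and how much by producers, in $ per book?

Buyers bear $6 per book; producers bear $2 per book.

Before the tax: set 380 − P = 3P + 264 → P* = $29, Q* = 351.
With the tax collected from producers, supply shifts: Qs = 3(P − 8) + 264.
Solving gives Q = 345 with buyers paying $35 and producers receiving $27 (the $8 wedge).
Burden on buyers: $6; on producers: $2. (They sum to $8.)
The less price-elastic side of the market bears the larger share of a per-unit tax.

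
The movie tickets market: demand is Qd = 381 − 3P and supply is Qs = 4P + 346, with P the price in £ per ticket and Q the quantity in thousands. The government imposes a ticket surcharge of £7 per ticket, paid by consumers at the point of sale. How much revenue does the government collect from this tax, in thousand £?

Tax revenue = £2478 thousand.

Before the tax: set 381 − 3P = 4P + 346 → P* = £5, Q* = 366.
With the tax collected from consumers, demand (in seller-price terms) shifts: Qd = 381 − 3(P + 7).
New equilibrium: consumers pay £9, producers receive £2, Q = 354. (Wedge: Pb − Ps = 7.)
Revenue = t · Q = 7 · 354 = £2478.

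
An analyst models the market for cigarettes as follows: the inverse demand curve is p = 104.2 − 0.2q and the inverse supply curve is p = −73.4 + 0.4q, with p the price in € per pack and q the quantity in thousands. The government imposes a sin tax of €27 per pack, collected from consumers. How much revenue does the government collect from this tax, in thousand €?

Rewrite in direct form: qd = 521 − 5p and qs = 2.5p + 183.5.
Before the tax: set 521 − 5p = 2.5p + 183.5 → p* = €45, q* = 296.
With the tax collected from consumers, demand (in seller-price terms) shifts: qd = 521 − 5(p + 27).
New equilibrium: consumers pay €54, suppliers receive €27, q = 251. (Wedge: pb − ps = 27.)
Revenue = t · Q = 27 · 251 = €6777.

Tax revenue = €6777 thousand.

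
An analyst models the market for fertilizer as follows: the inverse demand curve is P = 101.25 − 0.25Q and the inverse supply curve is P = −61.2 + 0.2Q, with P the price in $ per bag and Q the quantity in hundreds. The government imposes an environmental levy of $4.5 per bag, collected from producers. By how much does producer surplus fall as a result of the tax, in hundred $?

Inverting to Q(P) form: Qd = 405 − 4P; Qs = 5P + 306.
Before the tax: set 405 − 4P = 5P + 306 → P* = $11, Q* = 361.
With the tax collected from producers, supply shifts: Qs = 5(P − 4.5) + 306.
New equilibrium: buyers pay $13.5, producers receive $9, Q = 351. (Wedge: Pb − Ps = 4.5.)
ΔPS is the trapezoid between Q = 351 and Q = 361 of height $2: ½ · (361 + 351) · 2 = $712.

Producer surplus falls by $712 hundred.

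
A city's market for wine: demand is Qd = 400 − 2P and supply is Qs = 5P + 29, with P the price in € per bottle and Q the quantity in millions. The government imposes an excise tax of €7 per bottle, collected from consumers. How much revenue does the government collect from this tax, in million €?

Before the tax: set 400 − 2P = 5P + 29 → P* = €53, Q* = 294.
With the tax collected from consumers, demand (in seller-price terms) shifts: Qd = 400 − 2(P + 7).
Solving gives Q = 284 with consumers paying €58 and sellers receiving €51 (the €7 wedge).
Revenue = t · Q = 7 · 284 = €1988.

Tax revenue = €1988 million.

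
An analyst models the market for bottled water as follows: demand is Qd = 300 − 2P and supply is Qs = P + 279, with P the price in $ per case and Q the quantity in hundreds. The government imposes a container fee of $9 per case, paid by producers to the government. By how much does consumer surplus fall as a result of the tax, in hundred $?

Before the tax: set 300 − 2P = P + 279 → P* = $7, Q* = 286.
With the tax collected from producers, supply shifts: Qs = (P − 9) + 279.
Solving gives Q = 280 with buyers paying $10 and producers receiving $1 (the $9 wedge).
ΔCS is the trapezoid between Q = 280 and Q = 286 of height $3: ½ · (286 + 280) · 3 = $849.

Consumer surplus falls by $849 hundred.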